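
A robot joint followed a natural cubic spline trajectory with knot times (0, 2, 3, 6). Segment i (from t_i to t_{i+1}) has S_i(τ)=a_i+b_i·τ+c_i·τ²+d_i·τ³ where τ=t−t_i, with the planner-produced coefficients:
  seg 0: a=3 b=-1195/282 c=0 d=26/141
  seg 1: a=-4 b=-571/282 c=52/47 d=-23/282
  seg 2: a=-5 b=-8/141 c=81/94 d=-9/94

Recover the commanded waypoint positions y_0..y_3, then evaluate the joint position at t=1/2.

y_0=3 y_1=-4 y_2=-5 y_3=0
S(1/2) = 85/94

y_0 = S_0(0) = a_0 = 3
y_1 = S_1(0) = a_1 = -4
y_2 = S_2(0) = a_2 = -5
y_3 = S_2(3) = 0
t_q=1/2 is in segment 0 (τ=1/2); S_0(τ)=85/94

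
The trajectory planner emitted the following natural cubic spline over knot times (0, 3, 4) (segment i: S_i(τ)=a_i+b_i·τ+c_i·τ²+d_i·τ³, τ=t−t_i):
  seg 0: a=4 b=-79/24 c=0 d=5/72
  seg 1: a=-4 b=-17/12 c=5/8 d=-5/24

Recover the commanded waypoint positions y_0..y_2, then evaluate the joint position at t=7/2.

y_0=4 y_1=-4 y_2=-5
S(7/2) = -293/64

y_0 = S_0(0) = a_0 = 4
y_1 = S_1(0) = a_1 = -4
y_2 = S_1(1) = -5
t_q=7/2 is in segment 1 (τ=1/2); S_1(τ)=-293/64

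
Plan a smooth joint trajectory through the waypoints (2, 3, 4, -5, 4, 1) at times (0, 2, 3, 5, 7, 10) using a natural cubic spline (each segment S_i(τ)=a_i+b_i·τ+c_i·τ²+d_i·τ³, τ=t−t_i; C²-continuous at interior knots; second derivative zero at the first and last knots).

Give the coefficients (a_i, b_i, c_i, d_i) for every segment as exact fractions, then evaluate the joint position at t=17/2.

  seg 0: a=2 b=-223/1210 c=0 d=207/1210
  seg 1: a=3 b=2261/1210 c=621/605 d=-2293/1210
  seg 2: a=4 b=-97/55 c=-5637/1210 d=7963/4840
  seg 3: a=-5 b=-793/1210 c=2523/484 d=-6377/4840
  seg 4: a=4 b=2653/605 c=-1629/605 d=181/605
S(17/2) = 26761/4840

Δ: Δ0=1/2, Δ1=1, Δ2=-9/2, Δ3=9/2, Δ4=-1
row 1: diag=6, rhs=3; c'=1/6, d'=1/2
row 2: denom=6−1·1/6=35/6; d'=(-33−1·1/2)/(35/6)=-201/35
row 3: denom=8−2·12/35=256/35; d'=(54−2·-201/35)/(256/35)=573/64
row 4: denom=10−2·35/128=605/64; d'=(-33−2·573/64)/(605/64)=-3258/605
back: M4=-3258/605
back: M3=573/64−35/128·-3258/605=2523/242
back: M2=-201/35−12/35·2523/242=-5637/605
back: M1=1/2−1/6·-5637/605=1242/605
M: M0=0, M1=1242/605, M2=-5637/605, M3=2523/242, M4=-3258/605, M5=0
seg 0: a=2, c=M0/2=0, d=(M1−M0)/(6·2)=207/1210, b=Δ0−h0·(2M0+M1)/6=-223/1210
seg 1: a=3, c=M1/2=621/605, d=(M2−M1)/(6·1)=-2293/1210, b=Δ1−h1·(2M1+M2)/6=2261/1210
seg 2: a=4, c=M2/2=-5637/1210, d=(M3−M2)/(6·2)=7963/4840, b=Δ2−h2·(2M2+M3)/6=-97/55
seg 3: a=-5, c=M3/2=2523/484, d=(M4−M3)/(6·2)=-6377/4840, b=Δ3−h3·(2M3+M4)/6=-793/1210
seg 4: a=4, c=M4/2=-1629/605, d=(M5−M4)/(6·3)=181/605, b=Δ4−h4·(2M4+M5)/6=2653/605
t_q=17/2 → seg 4, τ=3/2; S=4+2653/605·τ+-1629/605·τ²+181/605·τ³=26761/4840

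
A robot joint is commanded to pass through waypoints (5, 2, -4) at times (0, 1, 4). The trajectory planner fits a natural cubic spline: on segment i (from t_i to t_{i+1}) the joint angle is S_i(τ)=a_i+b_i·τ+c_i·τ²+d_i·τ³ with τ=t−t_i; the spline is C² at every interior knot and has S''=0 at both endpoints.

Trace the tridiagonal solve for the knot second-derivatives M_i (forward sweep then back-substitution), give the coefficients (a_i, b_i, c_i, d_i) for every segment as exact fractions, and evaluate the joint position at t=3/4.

  seg 0: a=5 b=-25/8 c=0 d=1/8
  seg 1: a=2 b=-11/4 c=3/8 d=-1/24
S(3/4) = 1387/512

Δ: Δ0=-3, Δ1=-2
row 1: diag=8, rhs=6; c'=3/8, d'=3/4
back: M1=3/4
M: M0=0, M1=3/4, M2=0
seg 0: a=5, c=M0/2=0, d=(M1−M0)/(6·1)=1/8, b=Δ0−h0·(2M0+M1)/6=-25/8
seg 1: a=2, c=M1/2=3/8, d=(M2−M1)/(6·3)=-1/24, b=Δ1−h1·(2M1+M2)/6=-11/4
t_q=3/4 → seg 0, τ=3/4; S=5+-25/8·τ+0·τ²+1/8·τ³=1387/512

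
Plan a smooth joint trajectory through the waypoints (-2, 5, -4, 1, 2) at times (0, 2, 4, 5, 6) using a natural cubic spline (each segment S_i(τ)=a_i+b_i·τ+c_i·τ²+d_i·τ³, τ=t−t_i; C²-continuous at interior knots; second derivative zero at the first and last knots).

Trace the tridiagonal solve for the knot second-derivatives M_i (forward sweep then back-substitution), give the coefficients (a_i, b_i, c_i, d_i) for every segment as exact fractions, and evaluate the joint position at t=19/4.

  seg 0: a=-2 b=281/42 c=0 d=-67/84
  seg 1: a=5 b=-121/42 c=-67/14 d=167/84
  seg 2: a=-4 b=11/6 c=50/7 d=-167/42
  seg 3: a=1 b=88/21 c=-67/14 d=67/42
S(19/4) = -255/896

Δ: Δ0=7/2, Δ1=-9/2, Δ2=5, Δ3=1
row 1: diag=8, rhs=-48; c'=1/4, d'=-6
row 2: denom=6−2·1/4=11/2; d'=(57−2·-6)/(11/2)=138/11
row 3: denom=4−1·2/11=42/11; d'=(-24−1·138/11)/(42/11)=-67/7
back: M3=-67/7
back: M2=138/11−2/11·-67/7=100/7
back: M1=-6−1/4·100/7=-67/7
M: M0=0, M1=-67/7, M2=100/7, M3=-67/7, M4=0
seg 0: a=-2, c=M0/2=0, d=(M1−M0)/(6·2)=-67/84, b=Δ0−h0·(2M0+M1)/6=281/42
seg 1: a=5, c=M1/2=-67/14, d=(M2−M1)/(6·2)=167/84, b=Δ1−h1·(2M1+M2)/6=-121/42
seg 2: a=-4, c=M2/2=50/7, d=(M3−M2)/(6·1)=-167/42, b=Δ2−h2·(2M2+M3)/6=11/6
seg 3: a=1, c=M3/2=-67/14, d=(M4−M3)/(6·1)=67/42, b=Δ3−h3·(2M3+M4)/6=88/21
t_q=19/4 → seg 2, τ=3/4; S=-4+11/6·τ+50/7·τ²+-167/42·τ³=-255/896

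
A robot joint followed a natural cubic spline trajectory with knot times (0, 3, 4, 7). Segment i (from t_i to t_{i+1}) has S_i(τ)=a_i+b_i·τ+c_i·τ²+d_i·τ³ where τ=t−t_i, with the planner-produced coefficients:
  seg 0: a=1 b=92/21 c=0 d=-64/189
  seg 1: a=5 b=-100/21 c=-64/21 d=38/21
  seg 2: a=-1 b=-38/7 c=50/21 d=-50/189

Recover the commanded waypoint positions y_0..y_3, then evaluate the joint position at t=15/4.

y_0 = S_0(0) = a_0 = 1
y_1 = S_1(0) = a_1 = 5
y_2 = S_2(0) = a_2 = -1
y_3 = S_2(3) = -3
t_q=15/4 is in segment 1 (τ=3/4); S_1(τ)=107/224

y_0=1 y_1=5 y_2=-1 y_3=-3
S(15/4) = 107/224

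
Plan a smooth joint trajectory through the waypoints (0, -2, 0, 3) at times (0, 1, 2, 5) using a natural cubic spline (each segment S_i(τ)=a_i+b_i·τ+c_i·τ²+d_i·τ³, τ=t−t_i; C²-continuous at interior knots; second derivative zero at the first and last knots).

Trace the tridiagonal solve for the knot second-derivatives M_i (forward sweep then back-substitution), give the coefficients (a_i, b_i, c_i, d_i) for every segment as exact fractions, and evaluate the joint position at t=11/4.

  seg 0: a=0 b=-95/31 c=0 d=33/31
  seg 1: a=-2 b=4/31 c=99/31 d=-41/31
  seg 2: a=0 b=79/31 c=-24/31 d=8/93
S(11/4) = 375/248

Δ: Δ0=-2, Δ1=2, Δ2=1
row 1: diag=4, rhs=24; c'=1/4, d'=6
row 2: denom=8−1·1/4=31/4; d'=(-6−1·6)/(31/4)=-48/31
back: M2=-48/31
back: M1=6−1/4·-48/31=198/31
M: M0=0, M1=198/31, M2=-48/31, M3=0
seg 0: a=0, c=M0/2=0, d=(M1−M0)/(6·1)=33/31, b=Δ0−h0·(2M0+M1)/6=-95/31
seg 1: a=-2, c=M1/2=99/31, d=(M2−M1)/(6·1)=-41/31, b=Δ1−h1·(2M1+M2)/6=4/31
seg 2: a=0, c=M2/2=-24/31, d=(M3−M2)/(6·3)=8/93, b=Δ2−h2·(2M2+M3)/6=79/31
t_q=11/4 → seg 2, τ=3/4; S=0+79/31·τ+-24/31·τ²+8/93·τ³=375/248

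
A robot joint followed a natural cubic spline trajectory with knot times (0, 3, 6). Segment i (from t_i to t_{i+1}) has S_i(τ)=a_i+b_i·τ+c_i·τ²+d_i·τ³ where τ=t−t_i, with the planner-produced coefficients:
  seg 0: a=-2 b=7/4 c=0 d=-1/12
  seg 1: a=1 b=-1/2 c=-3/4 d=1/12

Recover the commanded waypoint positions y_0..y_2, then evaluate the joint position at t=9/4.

y_0 = S_0(0) = a_0 = -2
y_1 = S_1(0) = a_1 = 1
y_2 = S_1(3) = -5
t_q=9/4 is in segment 0 (τ=9/4); S_0(τ)=253/256

y_0=-2 y_1=1 y_2=-5
S(9/4) = 253/256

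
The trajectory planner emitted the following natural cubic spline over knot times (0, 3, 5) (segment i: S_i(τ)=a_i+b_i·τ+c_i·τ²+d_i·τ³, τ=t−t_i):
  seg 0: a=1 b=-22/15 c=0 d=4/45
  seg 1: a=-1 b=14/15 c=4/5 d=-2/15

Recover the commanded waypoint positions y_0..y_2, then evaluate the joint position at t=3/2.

y_0 = S_0(0) = a_0 = 1
y_1 = S_1(0) = a_1 = -1
y_2 = S_1(2) = 3
t_q=3/2 is in segment 0 (τ=3/2); S_0(τ)=-9/10

y_0=1 y_1=-1 y_2=3
S(3/2) = -9/10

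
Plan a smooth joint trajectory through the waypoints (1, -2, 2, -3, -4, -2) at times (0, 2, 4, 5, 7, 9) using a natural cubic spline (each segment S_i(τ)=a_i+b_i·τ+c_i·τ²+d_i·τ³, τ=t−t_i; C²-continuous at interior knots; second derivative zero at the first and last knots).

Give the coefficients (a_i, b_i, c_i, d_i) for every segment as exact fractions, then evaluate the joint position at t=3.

Δ: Δ0=-3/2, Δ1=2, Δ2=-5, Δ3=-1/2, Δ4=1
row 1: diag=8, rhs=21; c'=1/4, d'=21/8
row 2: denom=6−2·1/4=11/2; d'=(-42−2·21/8)/(11/2)=-189/22
row 3: denom=6−1·2/11=64/11; d'=(27−1·-189/22)/(64/11)=783/128
row 4: denom=8−2·11/32=117/16; d'=(9−2·783/128)/(117/16)=-23/52
back: M4=-23/52
back: M3=783/128−11/32·-23/52=163/26
back: M2=-189/22−2/11·163/26=-253/26
back: M1=21/8−1/4·-253/26=263/52
M: M0=0, M1=263/52, M2=-253/26, M3=163/26, M4=-23/52, M5=0
seg 0: a=1, c=M0/2=0, d=(M1−M0)/(6·2)=263/624, b=Δ0−h0·(2M0+M1)/6=-497/156
seg 1: a=-2, c=M1/2=263/104, d=(M2−M1)/(6·2)=-769/624, b=Δ1−h1·(2M1+M2)/6=73/39
seg 2: a=2, c=M2/2=-253/52, d=(M3−M2)/(6·1)=8/3, b=Δ2−h2·(2M2+M3)/6=-437/156
seg 3: a=-3, c=M3/2=163/52, d=(M4−M3)/(6·2)=-349/624, b=Δ3−h3·(2M3+M4)/6=-707/156
seg 4: a=-4, c=M4/2=-23/104, d=(M5−M4)/(6·2)=23/624, b=Δ4−h4·(2M4+M5)/6=101/78
t_q=3 → seg 1, τ=1; S=-2+73/39·τ+263/104·τ²+-769/624·τ³=243/208

  seg 0: a=1 b=-497/156 c=0 d=263/624
  seg 1: a=-2 b=73/39 c=263/104 d=-769/624
  seg 2: a=2 b=-437/156 c=-253/52 d=8/3
  seg 3: a=-3 b=-707/156 c=163/52 d=-349/624
  seg 4: a=-4 b=101/78 c=-23/104 d=23/624
S(3) = 243/208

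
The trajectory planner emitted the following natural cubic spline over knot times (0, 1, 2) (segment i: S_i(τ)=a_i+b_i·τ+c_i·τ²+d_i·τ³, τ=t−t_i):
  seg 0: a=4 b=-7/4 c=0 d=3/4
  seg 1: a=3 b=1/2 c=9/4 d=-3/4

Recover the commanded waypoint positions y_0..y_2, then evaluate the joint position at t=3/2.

y_0 = S_0(0) = a_0 = 4
y_1 = S_1(0) = a_1 = 3
y_2 = S_1(1) = 5
t_q=3/2 is in segment 1 (τ=1/2); S_1(τ)=119/32

y_0=4 y_1=3 y_2=5
S(3/2) = 119/32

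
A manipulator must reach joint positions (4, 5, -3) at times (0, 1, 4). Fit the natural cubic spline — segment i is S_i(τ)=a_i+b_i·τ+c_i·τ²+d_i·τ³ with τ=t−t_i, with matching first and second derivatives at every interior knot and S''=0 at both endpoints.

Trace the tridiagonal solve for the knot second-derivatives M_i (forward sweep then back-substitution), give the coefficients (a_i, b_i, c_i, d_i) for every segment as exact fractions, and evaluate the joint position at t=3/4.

  seg 0: a=4 b=35/24 c=0 d=-11/24
  seg 1: a=5 b=1/12 c=-11/8 d=11/72
S(3/4) = 2509/512

Δ: Δ0=1, Δ1=-8/3
row 1: diag=8, rhs=-22; c'=3/8, d'=-11/4
back: M1=-11/4
M: M0=0, M1=-11/4, M2=0
seg 0: a=4, c=M0/2=0, d=(M1−M0)/(6·1)=-11/24, b=Δ0−h0·(2M0+M1)/6=35/24
seg 1: a=5, c=M1/2=-11/8, d=(M2−M1)/(6·3)=11/72, b=Δ1−h1·(2M1+M2)/6=1/12
t_q=3/4 → seg 0, τ=3/4; S=4+35/24·τ+0·τ²+-11/24·τ³=2509/512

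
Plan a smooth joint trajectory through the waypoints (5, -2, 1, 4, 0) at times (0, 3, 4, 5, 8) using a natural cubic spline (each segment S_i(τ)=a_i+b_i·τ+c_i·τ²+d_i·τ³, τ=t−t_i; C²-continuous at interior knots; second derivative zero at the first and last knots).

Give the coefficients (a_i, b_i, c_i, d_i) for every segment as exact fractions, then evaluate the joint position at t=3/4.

  seg 0: a=5 b=-1043/240 c=0 d=161/720
  seg 1: a=-2 b=203/120 c=161/80 d=-169/240
  seg 2: a=1 b=173/48 c=-1/10 d=-121/240
  seg 3: a=4 b=227/120 c=-129/80 d=43/240
S(3/4) = 1879/1024

Δ: Δ0=-7/3, Δ1=3, Δ2=3, Δ3=-4/3
row 1: diag=8, rhs=32; c'=1/8, d'=4
row 2: denom=4−1·1/8=31/8; d'=(0−1·4)/(31/8)=-32/31
row 3: denom=8−1·8/31=240/31; d'=(-26−1·-32/31)/(240/31)=-129/40
back: M3=-129/40
back: M2=-32/31−8/31·-129/40=-1/5
back: M1=4−1/8·-1/5=161/40
M: M0=0, M1=161/40, M2=-1/5, M3=-129/40, M4=0
seg 0: a=5, c=M0/2=0, d=(M1−M0)/(6·3)=161/720, b=Δ0−h0·(2M0+M1)/6=-1043/240
seg 1: a=-2, c=M1/2=161/80, d=(M2−M1)/(6·1)=-169/240, b=Δ1−h1·(2M1+M2)/6=203/120
seg 2: a=1, c=M2/2=-1/10, d=(M3−M2)/(6·1)=-121/240, b=Δ2−h2·(2M2+M3)/6=173/48
seg 3: a=4, c=M3/2=-129/80, d=(M4−M3)/(6·3)=43/240, b=Δ3−h3·(2M3+M4)/6=227/120
t_q=3/4 → seg 0, τ=3/4; S=5+-1043/240·τ+0·τ²+161/720·τ³=1879/1024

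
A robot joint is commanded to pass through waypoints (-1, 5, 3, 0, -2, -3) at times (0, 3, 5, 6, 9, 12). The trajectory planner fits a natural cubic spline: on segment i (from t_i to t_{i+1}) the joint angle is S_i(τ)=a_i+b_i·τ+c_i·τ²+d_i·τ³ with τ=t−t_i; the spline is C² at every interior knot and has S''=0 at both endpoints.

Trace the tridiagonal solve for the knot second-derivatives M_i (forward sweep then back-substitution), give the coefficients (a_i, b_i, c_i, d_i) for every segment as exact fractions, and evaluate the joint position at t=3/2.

Δ: Δ0=2, Δ1=-1, Δ2=-3, Δ3=-2/3, Δ4=-1/3
row 1: diag=10, rhs=-18; c'=1/5, d'=-9/5
row 2: denom=6−2·1/5=28/5; d'=(-12−2·-9/5)/(28/5)=-3/2
row 3: denom=8−1·5/28=219/28; d'=(14−1·-3/2)/(219/28)=434/219
row 4: denom=12−3·28/73=792/73; d'=(2−3·434/219)/(792/73)=-4/11
back: M4=-4/11
back: M3=434/219−28/73·-4/11=70/33
back: M2=-3/2−5/28·70/33=-62/33
back: M1=-9/5−1/5·-62/33=-47/33
M: M0=0, M1=-47/33, M2=-62/33, M3=70/33, M4=-4/11, M5=0
seg 0: a=-1, c=M0/2=0, d=(M1−M0)/(6·3)=-47/594, b=Δ0−h0·(2M0+M1)/6=179/66
seg 1: a=5, c=M1/2=-47/66, d=(M2−M1)/(6·2)=-5/132, b=Δ1−h1·(2M1+M2)/6=19/33
seg 2: a=3, c=M2/2=-31/33, d=(M3−M2)/(6·1)=2/3, b=Δ2−h2·(2M2+M3)/6=-30/11
seg 3: a=0, c=M3/2=35/33, d=(M4−M3)/(6·3)=-41/297, b=Δ3−h3·(2M3+M4)/6=-86/33
seg 4: a=-2, c=M4/2=-2/11, d=(M5−M4)/(6·3)=2/99, b=Δ4−h4·(2M4+M5)/6=1/33
t_q=3/2 → seg 0, τ=3/2; S=-1+179/66·τ+0·τ²+-47/594·τ³=493/176

  seg 0: a=-1 b=179/66 c=0 d=-47/594
  seg 1: a=5 b=19/33 c=-47/66 d=-5/132
  seg 2: a=3 b=-30/11 c=-31/33 d=2/3
  seg 3: a=0 b=-86/33 c=35/33 d=-41/297
  seg 4: a=-2 b=1/33 c=-2/11 d=2/99
S(3/2) = 493/176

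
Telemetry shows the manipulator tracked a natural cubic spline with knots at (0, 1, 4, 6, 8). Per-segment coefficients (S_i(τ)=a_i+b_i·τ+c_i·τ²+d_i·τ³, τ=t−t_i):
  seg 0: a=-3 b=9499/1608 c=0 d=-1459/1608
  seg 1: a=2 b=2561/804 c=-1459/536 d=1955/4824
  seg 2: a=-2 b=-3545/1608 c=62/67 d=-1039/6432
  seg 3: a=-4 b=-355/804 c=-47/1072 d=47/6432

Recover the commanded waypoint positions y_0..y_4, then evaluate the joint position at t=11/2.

y_0 = S_0(0) = a_0 = -3
y_1 = S_1(0) = a_1 = 2
y_2 = S_2(0) = a_2 = -2
y_3 = S_3(0) = a_3 = -4
y_4 = S_3(2) = -5
t_q=11/2 is in segment 2 (τ=3/2); S_2(τ)=-64663/17152

y_0=-3 y_1=2 y_2=-2 y_3=-4 y_4=-5
S(11/2) = -64663/17152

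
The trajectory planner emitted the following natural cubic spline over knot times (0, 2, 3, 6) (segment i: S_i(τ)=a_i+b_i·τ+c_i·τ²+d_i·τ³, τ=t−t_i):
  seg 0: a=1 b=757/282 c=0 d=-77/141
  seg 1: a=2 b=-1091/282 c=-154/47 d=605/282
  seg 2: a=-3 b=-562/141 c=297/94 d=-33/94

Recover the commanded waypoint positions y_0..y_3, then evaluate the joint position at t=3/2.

y_0=1 y_1=2 y_2=-3 y_3=4
S(3/2) = 1197/376

y_0 = S_0(0) = a_0 = 1
y_1 = S_1(0) = a_1 = 2
y_2 = S_2(0) = a_2 = -3
y_3 = S_2(3) = 4
t_q=3/2 is in segment 0 (τ=3/2); S_0(τ)=1197/376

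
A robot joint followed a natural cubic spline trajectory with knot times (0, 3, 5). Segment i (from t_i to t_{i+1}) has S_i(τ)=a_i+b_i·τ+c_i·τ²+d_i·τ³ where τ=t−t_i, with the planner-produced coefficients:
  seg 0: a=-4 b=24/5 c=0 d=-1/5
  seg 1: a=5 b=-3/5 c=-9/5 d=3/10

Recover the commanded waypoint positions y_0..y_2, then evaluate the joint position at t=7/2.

y_0 = S_0(0) = a_0 = -4
y_1 = S_1(0) = a_1 = 5
y_2 = S_1(2) = -1
t_q=7/2 is in segment 1 (τ=1/2); S_1(τ)=343/80

y_0=-4 y_1=5 y_2=-1
S(7/2) = 343/80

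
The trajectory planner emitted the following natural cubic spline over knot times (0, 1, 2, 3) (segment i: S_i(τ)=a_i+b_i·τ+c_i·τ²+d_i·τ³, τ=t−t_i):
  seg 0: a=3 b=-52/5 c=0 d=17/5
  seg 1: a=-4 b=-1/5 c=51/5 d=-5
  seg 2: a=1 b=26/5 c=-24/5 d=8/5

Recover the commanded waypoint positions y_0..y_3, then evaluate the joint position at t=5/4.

y_0 = S_0(0) = a_0 = 3
y_1 = S_1(0) = a_1 = -4
y_2 = S_2(0) = a_2 = 1
y_3 = S_2(1) = 3
t_q=5/4 is in segment 1 (τ=1/4); S_1(τ)=-1117/320

y_0=3 y_1=-4 y_2=1 y_3=3
S(5/4) = -1117/320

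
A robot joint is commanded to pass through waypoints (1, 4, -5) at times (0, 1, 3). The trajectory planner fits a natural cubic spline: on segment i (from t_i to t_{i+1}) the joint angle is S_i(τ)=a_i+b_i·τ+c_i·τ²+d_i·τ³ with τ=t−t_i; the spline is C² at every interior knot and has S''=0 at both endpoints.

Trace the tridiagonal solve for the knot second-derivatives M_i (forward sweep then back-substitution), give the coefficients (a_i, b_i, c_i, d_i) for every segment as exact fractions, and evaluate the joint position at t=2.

Δ: Δ0=3, Δ1=-9/2
row 1: diag=6, rhs=-45; c'=1/3, d'=-15/2
back: M1=-15/2
M: M0=0, M1=-15/2, M2=0
seg 0: a=1, c=M0/2=0, d=(M1−M0)/(6·1)=-5/4, b=Δ0−h0·(2M0+M1)/6=17/4
seg 1: a=4, c=M1/2=-15/4, d=(M2−M1)/(6·2)=5/8, b=Δ1−h1·(2M1+M2)/6=1/2
t_q=2 → seg 1, τ=1; S=4+1/2·τ+-15/4·τ²+5/8·τ³=11/8

  seg 0: a=1 b=17/4 c=0 d=-5/4
  seg 1: a=4 b=1/2 c=-15/4 d=5/8
S(2) = 11/8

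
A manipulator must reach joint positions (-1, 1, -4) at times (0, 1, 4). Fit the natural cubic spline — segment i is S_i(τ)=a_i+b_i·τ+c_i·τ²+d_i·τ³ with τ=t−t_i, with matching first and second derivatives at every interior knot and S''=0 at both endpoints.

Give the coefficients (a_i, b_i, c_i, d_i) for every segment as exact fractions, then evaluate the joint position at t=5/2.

Δ: Δ0=2, Δ1=-5/3
row 1: diag=8, rhs=-22; c'=3/8, d'=-11/4
back: M1=-11/4
M: M0=0, M1=-11/4, M2=0
seg 0: a=-1, c=M0/2=0, d=(M1−M0)/(6·1)=-11/24, b=Δ0−h0·(2M0+M1)/6=59/24
seg 1: a=1, c=M1/2=-11/8, d=(M2−M1)/(6·3)=11/72, b=Δ1−h1·(2M1+M2)/6=13/12
t_q=5/2 → seg 1, τ=3/2; S=1+13/12·τ+-11/8·τ²+11/72·τ³=3/64

  seg 0: a=-1 b=59/24 c=0 d=-11/24
  seg 1: a=1 b=13/12 c=-11/8 d=11/72
S(5/2) = 3/64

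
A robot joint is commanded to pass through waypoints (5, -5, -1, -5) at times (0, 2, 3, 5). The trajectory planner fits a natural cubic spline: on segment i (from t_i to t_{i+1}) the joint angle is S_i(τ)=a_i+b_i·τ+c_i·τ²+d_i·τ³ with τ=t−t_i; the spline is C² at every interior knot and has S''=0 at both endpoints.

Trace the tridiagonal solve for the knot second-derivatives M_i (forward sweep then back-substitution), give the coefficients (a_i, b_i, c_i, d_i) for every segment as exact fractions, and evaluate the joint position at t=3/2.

Δ: Δ0=-5, Δ1=4, Δ2=-2
row 1: diag=6, rhs=54; c'=1/6, d'=9
row 2: denom=6−1·1/6=35/6; d'=(-36−1·9)/(35/6)=-54/7
back: M2=-54/7
back: M1=9−1/6·-54/7=72/7
M: M0=0, M1=72/7, M2=-54/7, M3=0
seg 0: a=5, c=M0/2=0, d=(M1−M0)/(6·2)=6/7, b=Δ0−h0·(2M0+M1)/6=-59/7
seg 1: a=-5, c=M1/2=36/7, d=(M2−M1)/(6·1)=-3, b=Δ1−h1·(2M1+M2)/6=13/7
seg 2: a=-1, c=M2/2=-27/7, d=(M3−M2)/(6·2)=9/14, b=Δ2−h2·(2M2+M3)/6=22/7
t_q=3/2 → seg 0, τ=3/2; S=5+-59/7·τ+0·τ²+6/7·τ³=-19/4

  seg 0: a=5 b=-59/7 c=0 d=6/7
  seg 1: a=-5 b=13/7 c=36/7 d=-3
  seg 2: a=-1 b=22/7 c=-27/7 d=9/14
S(3/2) = -19/4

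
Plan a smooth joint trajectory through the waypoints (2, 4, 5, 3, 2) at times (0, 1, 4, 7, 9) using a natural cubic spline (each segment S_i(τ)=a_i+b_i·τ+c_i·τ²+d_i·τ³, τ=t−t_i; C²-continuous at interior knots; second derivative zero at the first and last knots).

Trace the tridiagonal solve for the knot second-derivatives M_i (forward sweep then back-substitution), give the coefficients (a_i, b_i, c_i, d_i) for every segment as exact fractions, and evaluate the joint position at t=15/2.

  seg 0: a=2 b=3499/1596 c=0 d=-307/1596
  seg 1: a=4 b=1289/798 c=-307/532 d=239/4788
  seg 2: a=5 b=-797/1596 c=-17/133 d=115/4788
  seg 3: a=3 b=-493/798 c=47/532 d=-47/3192
S(15/2) = 3297/1216

Δ: Δ0=2, Δ1=1/3, Δ2=-2/3, Δ3=-1/2
row 1: diag=8, rhs=-10; c'=3/8, d'=-5/4
row 2: denom=12−3·3/8=87/8; d'=(-6−3·-5/4)/(87/8)=-6/29
row 3: denom=10−3·8/29=266/29; d'=(1−3·-6/29)/(266/29)=47/266
back: M3=47/266
back: M2=-6/29−8/29·47/266=-34/133
back: M1=-5/4−3/8·-34/133=-307/266
M: M0=0, M1=-307/266, M2=-34/133, M3=47/266, M4=0
seg 0: a=2, c=M0/2=0, d=(M1−M0)/(6·1)=-307/1596, b=Δ0−h0·(2M0+M1)/6=3499/1596
seg 1: a=4, c=M1/2=-307/532, d=(M2−M1)/(6·3)=239/4788, b=Δ1−h1·(2M1+M2)/6=1289/798
seg 2: a=5, c=M2/2=-17/133, d=(M3−M2)/(6·3)=115/4788, b=Δ2−h2·(2M2+M3)/6=-797/1596
seg 3: a=3, c=M3/2=47/532, d=(M4−M3)/(6·2)=-47/3192, b=Δ3−h3·(2M3+M4)/6=-493/798
t_q=15/2 → seg 3, τ=1/2; S=3+-493/798·τ+47/532·τ²+-47/3192·τ³=3297/1216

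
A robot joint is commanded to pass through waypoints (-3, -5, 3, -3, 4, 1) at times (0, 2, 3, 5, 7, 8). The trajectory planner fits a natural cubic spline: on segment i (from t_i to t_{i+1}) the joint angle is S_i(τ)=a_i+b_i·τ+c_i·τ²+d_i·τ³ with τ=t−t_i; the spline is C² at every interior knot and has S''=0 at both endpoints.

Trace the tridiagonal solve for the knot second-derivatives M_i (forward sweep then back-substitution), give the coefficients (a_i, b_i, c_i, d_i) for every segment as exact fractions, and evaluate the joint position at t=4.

  seg 0: a=-3 b=-1723/349 c=0 d=687/698
  seg 1: a=-5 b=2399/349 c=2061/349 d=-1668/349
  seg 2: a=3 b=1517/349 c=-2943/349 d=1661/698
  seg 3: a=-3 b=-289/349 c=2040/349 d=-5139/2792
  seg 4: a=4 b=325/698 c=-7257/1396 d=2419/1396
S(4) = 903/698

Δ: Δ0=-1, Δ1=8, Δ2=-3, Δ3=7/2, Δ4=-3
row 1: diag=6, rhs=54; c'=1/6, d'=9
row 2: denom=6−1·1/6=35/6; d'=(-66−1·9)/(35/6)=-90/7
row 3: denom=8−2·12/35=256/35; d'=(39−2·-90/7)/(256/35)=2265/256
row 4: denom=6−2·35/128=349/64; d'=(-39−2·2265/256)/(349/64)=-7257/698
back: M4=-7257/698
back: M3=2265/256−35/128·-7257/698=4080/349
back: M2=-90/7−12/35·4080/349=-5886/349
back: M1=9−1/6·-5886/349=4122/349
M: M0=0, M1=4122/349, M2=-5886/349, M3=4080/349, M4=-7257/698, M5=0
seg 0: a=-3, c=M0/2=0, d=(M1−M0)/(6·2)=687/698, b=Δ0−h0·(2M0+M1)/6=-1723/349
seg 1: a=-5, c=M1/2=2061/349, d=(M2−M1)/(6·1)=-1668/349, b=Δ1−h1·(2M1+M2)/6=2399/349
seg 2: a=3, c=M2/2=-2943/349, d=(M3−M2)/(6·2)=1661/698, b=Δ2−h2·(2M2+M3)/6=1517/349
seg 3: a=-3, c=M3/2=2040/349, d=(M4−M3)/(6·2)=-5139/2792, b=Δ3−h3·(2M3+M4)/6=-289/349
seg 4: a=4, c=M4/2=-7257/1396, d=(M5−M4)/(6·1)=2419/1396, b=Δ4−h4·(2M4+M5)/6=325/698
t_q=4 → seg 2, τ=1; S=3+1517/349·τ+-2943/349·τ²+1661/698·τ³=903/698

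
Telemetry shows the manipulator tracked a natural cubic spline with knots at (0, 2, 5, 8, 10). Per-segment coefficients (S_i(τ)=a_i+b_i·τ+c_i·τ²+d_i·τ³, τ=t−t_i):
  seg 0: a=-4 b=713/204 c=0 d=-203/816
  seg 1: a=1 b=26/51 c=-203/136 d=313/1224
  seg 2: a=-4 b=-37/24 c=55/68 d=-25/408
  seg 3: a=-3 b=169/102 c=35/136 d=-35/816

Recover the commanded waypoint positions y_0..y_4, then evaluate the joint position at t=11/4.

y_0=-4 y_1=1 y_2=-4 y_3=-3 y_4=1
S(11/4) = 5663/8704

y_0 = S_0(0) = a_0 = -4
y_1 = S_1(0) = a_1 = 1
y_2 = S_2(0) = a_2 = -4
y_3 = S_3(0) = a_3 = -3
y_4 = S_3(2) = 1
t_q=11/4 is in segment 1 (τ=3/4); S_1(τ)=5663/8704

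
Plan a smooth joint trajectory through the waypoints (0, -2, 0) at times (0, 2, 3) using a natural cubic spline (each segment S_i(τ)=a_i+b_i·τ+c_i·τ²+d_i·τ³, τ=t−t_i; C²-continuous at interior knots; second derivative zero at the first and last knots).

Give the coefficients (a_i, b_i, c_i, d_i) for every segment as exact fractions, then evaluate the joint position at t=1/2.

Δ: Δ0=-1, Δ1=2
row 1: diag=6, rhs=18; c'=1/6, d'=3
back: M1=3
M: M0=0, M1=3, M2=0
seg 0: a=0, c=M0/2=0, d=(M1−M0)/(6·2)=1/4, b=Δ0−h0·(2M0+M1)/6=-2
seg 1: a=-2, c=M1/2=3/2, d=(M2−M1)/(6·1)=-1/2, b=Δ1−h1·(2M1+M2)/6=1
t_q=1/2 → seg 0, τ=1/2; S=0+-2·τ+0·τ²+1/4·τ³=-31/32

  seg 0: a=0 b=-2 c=0 d=1/4
  seg 1: a=-2 b=1 c=3/2 d=-1/2
S(1/2) = -31/32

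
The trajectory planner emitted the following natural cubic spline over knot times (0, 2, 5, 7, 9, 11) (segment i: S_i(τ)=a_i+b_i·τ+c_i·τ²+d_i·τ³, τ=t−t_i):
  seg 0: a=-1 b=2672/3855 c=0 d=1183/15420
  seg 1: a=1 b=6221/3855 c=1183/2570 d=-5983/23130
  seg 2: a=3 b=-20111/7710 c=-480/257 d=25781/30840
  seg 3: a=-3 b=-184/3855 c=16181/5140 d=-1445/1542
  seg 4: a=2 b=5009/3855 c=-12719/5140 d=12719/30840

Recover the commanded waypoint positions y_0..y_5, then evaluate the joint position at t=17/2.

y_0=-1 y_1=1 y_2=3 y_3=-3 y_4=2 y_5=-2
S(17/2) = 4363/5140

y_0 = S_0(0) = a_0 = -1
y_1 = S_1(0) = a_1 = 1
y_2 = S_2(0) = a_2 = 3
y_3 = S_3(0) = a_3 = -3
y_4 = S_4(0) = a_4 = 2
y_5 = S_4(2) = -2
t_q=17/2 is in segment 3 (τ=3/2); S_3(τ)=4363/5140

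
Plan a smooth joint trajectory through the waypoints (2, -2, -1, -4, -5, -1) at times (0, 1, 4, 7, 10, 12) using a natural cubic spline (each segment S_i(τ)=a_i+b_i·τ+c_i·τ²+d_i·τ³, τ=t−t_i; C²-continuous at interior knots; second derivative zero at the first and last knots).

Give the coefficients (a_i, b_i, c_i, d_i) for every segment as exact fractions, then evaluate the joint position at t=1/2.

  seg 0: a=2 b=-4619/993 c=0 d=647/993
  seg 1: a=-2 b=-2678/993 c=647/331 d=-938/2979
  seg 2: a=-1 b=526/993 c=-291/331 d=1100/8937
  seg 3: a=-4 b=-1412/993 c=227/993 d=400/8937
  seg 4: a=-5 b=1150/993 c=209/331 d=-209/1986
S(1/2) = -647/2648

Δ: Δ0=-4, Δ1=1/3, Δ2=-1, Δ3=-1/3, Δ4=2
row 1: diag=8, rhs=26; c'=3/8, d'=13/4
row 2: denom=12−3·3/8=87/8; d'=(-8−3·13/4)/(87/8)=-142/87
row 3: denom=12−3·8/29=324/29; d'=(4−3·-142/87)/(324/29)=43/54
row 4: denom=10−3·29/108=331/36; d'=(14−3·43/54)/(331/36)=418/331
back: M4=418/331
back: M3=43/54−29/108·418/331=454/993
back: M2=-142/87−8/29·454/993=-582/331
back: M1=13/4−3/8·-582/331=1294/331
M: M0=0, M1=1294/331, M2=-582/331, M3=454/993, M4=418/331, M5=0
seg 0: a=2, c=M0/2=0, d=(M1−M0)/(6·1)=647/993, b=Δ0−h0·(2M0+M1)/6=-4619/993
seg 1: a=-2, c=M1/2=647/331, d=(M2−M1)/(6·3)=-938/2979, b=Δ1−h1·(2M1+M2)/6=-2678/993
seg 2: a=-1, c=M2/2=-291/331, d=(M3−M2)/(6·3)=1100/8937, b=Δ2−h2·(2M2+M3)/6=526/993
seg 3: a=-4, c=M3/2=227/993, d=(M4−M3)/(6·3)=400/8937, b=Δ3−h3·(2M3+M4)/6=-1412/993
seg 4: a=-5, c=M4/2=209/331, d=(M5−M4)/(6·2)=-209/1986, b=Δ4−h4·(2M4+M5)/6=1150/993
t_q=1/2 → seg 0, τ=1/2; S=2+-4619/993·τ+0·τ²+647/993·τ³=-647/2648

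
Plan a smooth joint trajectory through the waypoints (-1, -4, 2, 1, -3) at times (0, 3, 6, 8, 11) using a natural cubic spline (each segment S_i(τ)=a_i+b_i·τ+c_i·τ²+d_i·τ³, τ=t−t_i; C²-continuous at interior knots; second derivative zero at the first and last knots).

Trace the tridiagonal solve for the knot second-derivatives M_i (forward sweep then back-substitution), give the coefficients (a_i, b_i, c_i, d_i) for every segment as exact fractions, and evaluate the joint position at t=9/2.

Δ: Δ0=-1, Δ1=2, Δ2=-1/2, Δ3=-4/3
row 1: diag=12, rhs=18; c'=1/4, d'=3/2
row 2: denom=10−3·1/4=37/4; d'=(-15−3·3/2)/(37/4)=-78/37
row 3: denom=10−2·8/37=354/37; d'=(-5−2·-78/37)/(354/37)=-29/354
back: M3=-29/354
back: M2=-78/37−8/37·-29/354=-370/177
back: M1=3/2−1/4·-370/177=358/177
M: M0=0, M1=358/177, M2=-370/177, M3=-29/354, M4=0
seg 0: a=-1, c=M0/2=0, d=(M1−M0)/(6·3)=179/1593, b=Δ0−h0·(2M0+M1)/6=-356/177
seg 1: a=-4, c=M1/2=179/177, d=(M2−M1)/(6·3)=-364/1593, b=Δ1−h1·(2M1+M2)/6=181/177
seg 2: a=2, c=M2/2=-185/177, d=(M3−M2)/(6·2)=79/472, b=Δ2−h2·(2M2+M3)/6=163/177
seg 3: a=1, c=M3/2=-29/708, d=(M4−M3)/(6·3)=29/6372, b=Δ3−h3·(2M3+M4)/6=-443/354
t_q=9/2 → seg 1, τ=3/2; S=-4+181/177·τ+179/177·τ²+-364/1593·τ³=-227/236

  seg 0: a=-1 b=-356/177 c=0 d=179/1593
  seg 1: a=-4 b=181/177 c=179/177 d=-364/1593
  seg 2: a=2 b=163/177 c=-185/177 d=79/472
  seg 3: a=1 b=-443/354 c=-29/708 d=29/6372
S(9/2) = -227/236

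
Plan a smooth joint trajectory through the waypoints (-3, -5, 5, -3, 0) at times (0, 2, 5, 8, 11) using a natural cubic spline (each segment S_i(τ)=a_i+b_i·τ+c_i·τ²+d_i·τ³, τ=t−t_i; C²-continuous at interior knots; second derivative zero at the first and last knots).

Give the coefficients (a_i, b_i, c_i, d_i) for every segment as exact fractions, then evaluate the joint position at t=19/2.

Δ: Δ0=-1, Δ1=10/3, Δ2=-8/3, Δ3=1
row 1: diag=10, rhs=26; c'=3/10, d'=13/5
row 2: denom=12−3·3/10=111/10; d'=(-36−3·13/5)/(111/10)=-146/37
row 3: denom=12−3·10/37=414/37; d'=(22−3·-146/37)/(414/37)=626/207
back: M3=626/207
back: M2=-146/37−10/37·626/207=-986/207
back: M1=13/5−3/10·-986/207=278/69
M: M0=0, M1=278/69, M2=-986/207, M3=626/207, M4=0
seg 0: a=-3, c=M0/2=0, d=(M1−M0)/(6·2)=139/414, b=Δ0−h0·(2M0+M1)/6=-485/207
seg 1: a=-5, c=M1/2=139/69, d=(M2−M1)/(6·3)=-910/1863, b=Δ1−h1·(2M1+M2)/6=349/207
seg 2: a=5, c=M2/2=-493/207, d=(M3−M2)/(6·3)=806/1863, b=Δ2−h2·(2M2+M3)/6=121/207
seg 3: a=-3, c=M3/2=313/207, d=(M4−M3)/(6·3)=-313/1863, b=Δ3−h3·(2M3+M4)/6=-419/207
t_q=19/2 → seg 3, τ=3/2; S=-3+-419/207·τ+313/207·τ²+-313/1863·τ³=-589/184

  seg 0: a=-3 b=-485/207 c=0 d=139/414
  seg 1: a=-5 b=349/207 c=139/69 d=-910/1863
  seg 2: a=5 b=121/207 c=-493/207 d=806/1863
  seg 3: a=-3 b=-419/207 c=313/207 d=-313/1863
S(19/2) = -589/184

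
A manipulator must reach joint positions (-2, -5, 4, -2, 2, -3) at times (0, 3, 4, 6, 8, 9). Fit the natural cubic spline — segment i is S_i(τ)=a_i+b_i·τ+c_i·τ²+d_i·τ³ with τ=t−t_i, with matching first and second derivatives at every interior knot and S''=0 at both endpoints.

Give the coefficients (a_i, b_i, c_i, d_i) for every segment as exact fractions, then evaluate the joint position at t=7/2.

  seg 0: a=-2 b=-2731/469 c=0 d=754/1407
  seg 1: a=-5 b=4055/469 c=2262/469 d=-2096/469
  seg 2: a=4 b=2291/469 c=-4026/469 d=311/134
  seg 3: a=-2 b=-751/469 c=2505/469 d=-3321/1876
  seg 4: a=2 b=-694/469 c=-4953/938 d=1651/938
S(7/2) = -2/67

Δ: Δ0=-1, Δ1=9, Δ2=-3, Δ3=2, Δ4=-5
row 1: diag=8, rhs=60; c'=1/8, d'=15/2
row 2: denom=6−1·1/8=47/8; d'=(-72−1·15/2)/(47/8)=-636/47
row 3: denom=8−2·16/47=344/47; d'=(30−2·-636/47)/(344/47)=1341/172
row 4: denom=6−2·47/172=469/86; d'=(-42−2·1341/172)/(469/86)=-4953/469
back: M4=-4953/469
back: M3=1341/172−47/172·-4953/469=5010/469
back: M2=-636/47−16/47·5010/469=-8052/469
back: M1=15/2−1/8·-8052/469=4524/469
M: M0=0, M1=4524/469, M2=-8052/469, M3=5010/469, M4=-4953/469, M5=0
seg 0: a=-2, c=M0/2=0, d=(M1−M0)/(6·3)=754/1407, b=Δ0−h0·(2M0+M1)/6=-2731/469
seg 1: a=-5, c=M1/2=2262/469, d=(M2−M1)/(6·1)=-2096/469, b=Δ1−h1·(2M1+M2)/6=4055/469
seg 2: a=4, c=M2/2=-4026/469, d=(M3−M2)/(6·2)=311/134, b=Δ2−h2·(2M2+M3)/6=2291/469
seg 3: a=-2, c=M3/2=2505/469, d=(M4−M3)/(6·2)=-3321/1876, b=Δ3−h3·(2M3+M4)/6=-751/469
seg 4: a=2, c=M4/2=-4953/938, d=(M5−M4)/(6·1)=1651/938, b=Δ4−h4·(2M4+M5)/6=-694/469
t_q=7/2 → seg 1, τ=1/2; S=-5+4055/469·τ+2262/469·τ²+-2096/469·τ³=-2/67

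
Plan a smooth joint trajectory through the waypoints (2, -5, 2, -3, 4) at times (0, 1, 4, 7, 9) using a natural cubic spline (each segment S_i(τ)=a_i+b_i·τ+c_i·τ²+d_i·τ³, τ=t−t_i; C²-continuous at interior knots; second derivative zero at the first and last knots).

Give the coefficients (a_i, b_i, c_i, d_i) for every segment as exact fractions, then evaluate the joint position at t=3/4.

Δ: Δ0=-7, Δ1=7/3, Δ2=-5/3, Δ3=7/2
row 1: diag=8, rhs=56; c'=3/8, d'=7
row 2: denom=12−3·3/8=87/8; d'=(-24−3·7)/(87/8)=-120/29
row 3: denom=10−3·8/29=266/29; d'=(31−3·-120/29)/(266/29)=1259/266
back: M3=1259/266
back: M2=-120/29−8/29·1259/266=-724/133
back: M1=7−3/8·-724/133=2405/266
M: M0=0, M1=2405/266, M2=-724/133, M3=1259/266, M4=0
seg 0: a=2, c=M0/2=0, d=(M1−M0)/(6·1)=2405/1596, b=Δ0−h0·(2M0+M1)/6=-13577/1596
seg 1: a=-5, c=M1/2=2405/532, d=(M2−M1)/(6·3)=-3853/4788, b=Δ1−h1·(2M1+M2)/6=-3181/798
seg 2: a=2, c=M2/2=-362/133, d=(M3−M2)/(6·3)=2707/4788, b=Δ2−h2·(2M2+M3)/6=2251/1596
seg 3: a=-3, c=M3/2=1259/532, d=(M4−M3)/(6·2)=-1259/3192, b=Δ3−h3·(2M3+M4)/6=275/798
t_q=3/4 → seg 0, τ=3/4; S=2+-13577/1596·τ+0·τ²+2405/1596·τ³=-18213/4864

  seg 0: a=2 b=-13577/1596 c=0 d=2405/1596
  seg 1: a=-5 b=-3181/798 c=2405/532 d=-3853/4788
  seg 2: a=2 b=2251/1596 c=-362/133 d=2707/4788
  seg 3: a=-3 b=275/798 c=1259/532 d=-1259/3192
S(3/4) = -18213/4864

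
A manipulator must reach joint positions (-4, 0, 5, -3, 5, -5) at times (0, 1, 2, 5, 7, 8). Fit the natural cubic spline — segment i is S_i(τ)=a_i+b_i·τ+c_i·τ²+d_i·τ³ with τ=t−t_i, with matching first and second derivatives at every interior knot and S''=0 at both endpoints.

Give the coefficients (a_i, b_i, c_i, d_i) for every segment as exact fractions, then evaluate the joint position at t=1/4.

Δ: Δ0=4, Δ1=5, Δ2=-8/3, Δ3=4, Δ4=-10
row 1: diag=4, rhs=6; c'=1/4, d'=3/2
row 2: denom=8−1·1/4=31/4; d'=(-46−1·3/2)/(31/4)=-190/31
row 3: denom=10−3·12/31=274/31; d'=(40−3·-190/31)/(274/31)=905/137
row 4: denom=6−2·31/137=760/137; d'=(-84−2·905/137)/(760/137)=-6659/380
back: M4=-6659/380
back: M3=905/137−31/137·-6659/380=4017/380
back: M2=-190/31−12/31·4017/380=-971/95
back: M1=3/2−1/4·-971/95=1541/380
M: M0=0, M1=1541/380, M2=-971/95, M3=4017/380, M4=-6659/380, M5=0
seg 0: a=-4, c=M0/2=0, d=(M1−M0)/(6·1)=1541/2280, b=Δ0−h0·(2M0+M1)/6=7579/2280
seg 1: a=0, c=M1/2=1541/760, d=(M2−M1)/(6·1)=-1085/456, b=Δ1−h1·(2M1+M2)/6=6101/1140
seg 2: a=5, c=M2/2=-971/190, d=(M3−M2)/(6·3)=7901/6840, b=Δ2−h2·(2M2+M3)/6=5173/2280
seg 3: a=-3, c=M3/2=4017/760, d=(M4−M3)/(6·2)=-2669/1140, b=Δ3−h3·(2M3+M4)/6=637/228
seg 4: a=5, c=M4/2=-6659/760, d=(M5−M4)/(6·1)=6659/2280, b=Δ4−h4·(2M4+M5)/6=-4741/1140
t_q=1/4 → seg 0, τ=1/4; S=-4+7579/2280·τ+0·τ²+1541/2280·τ³=-30725/9728

  seg 0: a=-4 b=7579/2280 c=0 d=1541/2280
  seg 1: a=0 b=6101/1140 c=1541/760 d=-1085/456
  seg 2: a=5 b=5173/2280 c=-971/190 d=7901/6840
  seg 3: a=-3 b=637/228 c=4017/760 d=-2669/1140
  seg 4: a=5 b=-4741/1140 c=-6659/760 d=6659/2280
S(1/4) = -30725/9728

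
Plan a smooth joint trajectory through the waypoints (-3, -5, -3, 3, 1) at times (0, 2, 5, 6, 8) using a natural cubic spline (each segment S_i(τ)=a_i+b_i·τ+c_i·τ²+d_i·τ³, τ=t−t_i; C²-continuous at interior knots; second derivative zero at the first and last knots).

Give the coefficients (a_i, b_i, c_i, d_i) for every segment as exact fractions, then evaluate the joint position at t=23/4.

  seg 0: a=-3 b=-127/156 c=0 d=-29/624
  seg 1: a=-5 b=-107/78 c=-29/104 d=23/72
  seg 2: a=-3 b=1741/312 c=135/52 d=-679/312
  seg 3: a=3 b=331/78 c=-409/104 d=409/624
S(23/4) = 11497/6656

Δ: Δ0=-1, Δ1=2/3, Δ2=6, Δ3=-1
row 1: diag=10, rhs=10; c'=3/10, d'=1
row 2: denom=8−3·3/10=71/10; d'=(32−3·1)/(71/10)=290/71
row 3: denom=6−1·10/71=416/71; d'=(-42−1·290/71)/(416/71)=-409/52
back: M3=-409/52
back: M2=290/71−10/71·-409/52=135/26
back: M1=1−3/10·135/26=-29/52
M: M0=0, M1=-29/52, M2=135/26, M3=-409/52, M4=0
seg 0: a=-3, c=M0/2=0, d=(M1−M0)/(6·2)=-29/624, b=Δ0−h0·(2M0+M1)/6=-127/156
seg 1: a=-5, c=M1/2=-29/104, d=(M2−M1)/(6·3)=23/72, b=Δ1−h1·(2M1+M2)/6=-107/78
seg 2: a=-3, c=M2/2=135/52, d=(M3−M2)/(6·1)=-679/312, b=Δ2−h2·(2M2+M3)/6=1741/312
seg 3: a=3, c=M3/2=-409/104, d=(M4−M3)/(6·2)=409/624, b=Δ3−h3·(2M3+M4)/6=331/78
t_q=23/4 → seg 2, τ=3/4; S=-3+1741/312·τ+135/52·τ²+-679/312·τ³=11497/6656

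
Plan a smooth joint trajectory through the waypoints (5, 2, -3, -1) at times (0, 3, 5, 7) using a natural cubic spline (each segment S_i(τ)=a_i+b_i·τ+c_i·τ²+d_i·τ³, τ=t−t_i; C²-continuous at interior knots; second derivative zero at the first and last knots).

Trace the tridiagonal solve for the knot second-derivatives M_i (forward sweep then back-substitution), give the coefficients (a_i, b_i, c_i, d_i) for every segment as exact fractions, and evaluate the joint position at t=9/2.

Δ: Δ0=-1, Δ1=-5/2, Δ2=1
row 1: diag=10, rhs=-9; c'=1/5, d'=-9/10
row 2: denom=8−2·1/5=38/5; d'=(21−2·-9/10)/(38/5)=3
back: M2=3
back: M1=-9/10−1/5·3=-3/2
M: M0=0, M1=-3/2, M2=3, M3=0
seg 0: a=5, c=M0/2=0, d=(M1−M0)/(6·3)=-1/12, b=Δ0−h0·(2M0+M1)/6=-1/4
seg 1: a=2, c=M1/2=-3/4, d=(M2−M1)/(6·2)=3/8, b=Δ1−h1·(2M1+M2)/6=-5/2
seg 2: a=-3, c=M2/2=3/2, d=(M3−M2)/(6·2)=-1/4, b=Δ2−h2·(2M2+M3)/6=-1
t_q=9/2 → seg 1, τ=3/2; S=2+-5/2·τ+-3/4·τ²+3/8·τ³=-139/64

  seg 0: a=5 b=-1/4 c=0 d=-1/12
  seg 1: a=2 b=-5/2 c=-3/4 d=3/8
  seg 2: a=-3 b=-1 c=3/2 d=-1/4
S(9/2) = -139/64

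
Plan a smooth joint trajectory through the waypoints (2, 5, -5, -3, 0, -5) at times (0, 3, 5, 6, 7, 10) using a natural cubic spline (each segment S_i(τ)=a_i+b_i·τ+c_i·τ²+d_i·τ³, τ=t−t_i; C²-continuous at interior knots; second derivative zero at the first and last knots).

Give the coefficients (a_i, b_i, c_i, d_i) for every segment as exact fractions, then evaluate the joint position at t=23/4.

Δ: Δ0=1, Δ1=-5, Δ2=2, Δ3=3, Δ4=-5/3
row 1: diag=10, rhs=-36; c'=1/5, d'=-18/5
row 2: denom=6−2·1/5=28/5; d'=(42−2·-18/5)/(28/5)=123/14
row 3: denom=4−1·5/28=107/28; d'=(6−1·123/14)/(107/28)=-78/107
row 4: denom=8−1·28/107=828/107; d'=(-28−1·-78/107)/(828/107)=-1459/414
back: M4=-1459/414
back: M3=-78/107−28/107·-1459/414=40/207
back: M2=123/14−5/28·40/207=3623/414
back: M1=-18/5−1/5·3623/414=-2215/414
M: M0=0, M1=-2215/414, M2=3623/414, M3=40/207, M4=-1459/414, M5=0
seg 0: a=2, c=M0/2=0, d=(M1−M0)/(6·3)=-2215/7452, b=Δ0−h0·(2M0+M1)/6=3043/828
seg 1: a=5, c=M1/2=-2215/828, d=(M2−M1)/(6·2)=973/828, b=Δ1−h1·(2M1+M2)/6=-1801/414
seg 2: a=-5, c=M2/2=3623/828, d=(M3−M2)/(6·1)=-1181/828, b=Δ2−h2·(2M2+M3)/6=-131/138
seg 3: a=-3, c=M3/2=20/207, d=(M4−M3)/(6·1)=-57/92, b=Δ3−h3·(2M3+M4)/6=2917/828
seg 4: a=0, c=M4/2=-1459/828, d=(M5−M4)/(6·3)=1459/7452, b=Δ4−h4·(2M4+M5)/6=769/414
t_q=23/4 → seg 2, τ=3/4; S=-5+-131/138·τ+3623/828·τ²+-1181/828·τ³=-22683/5888

  seg 0: a=2 b=3043/828 c=0 d=-2215/7452
  seg 1: a=5 b=-1801/414 c=-2215/828 d=973/828
  seg 2: a=-5 b=-131/138 c=3623/828 d=-1181/828
  seg 3: a=-3 b=2917/828 c=20/207 d=-57/92
  seg 4: a=0 b=769/414 c=-1459/828 d=1459/7452
S(23/4) = -22683/5888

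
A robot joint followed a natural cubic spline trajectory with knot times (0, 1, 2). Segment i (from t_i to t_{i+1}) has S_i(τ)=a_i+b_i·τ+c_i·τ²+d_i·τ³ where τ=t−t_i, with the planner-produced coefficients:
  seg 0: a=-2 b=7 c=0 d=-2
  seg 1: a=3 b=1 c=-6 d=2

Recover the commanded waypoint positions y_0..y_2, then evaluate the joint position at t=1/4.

y_0=-2 y_1=3 y_2=0
S(1/4) = -9/32

y_0 = S_0(0) = a_0 = -2
y_1 = S_1(0) = a_1 = 3
y_2 = S_1(1) = 0
t_q=1/4 is in segment 0 (τ=1/4); S_0(τ)=-9/32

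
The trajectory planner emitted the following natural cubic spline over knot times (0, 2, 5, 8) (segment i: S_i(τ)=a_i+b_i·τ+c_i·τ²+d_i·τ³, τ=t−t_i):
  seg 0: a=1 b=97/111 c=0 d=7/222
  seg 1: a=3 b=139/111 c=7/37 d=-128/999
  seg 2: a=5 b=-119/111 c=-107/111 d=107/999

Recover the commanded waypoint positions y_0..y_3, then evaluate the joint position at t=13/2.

y_0=1 y_1=3 y_2=5 y_3=-4
S(13/2) = 469/296

y_0 = S_0(0) = a_0 = 1
y_1 = S_1(0) = a_1 = 3
y_2 = S_2(0) = a_2 = 5
y_3 = S_2(3) = -4
t_q=13/2 is in segment 2 (τ=3/2); S_2(τ)=469/296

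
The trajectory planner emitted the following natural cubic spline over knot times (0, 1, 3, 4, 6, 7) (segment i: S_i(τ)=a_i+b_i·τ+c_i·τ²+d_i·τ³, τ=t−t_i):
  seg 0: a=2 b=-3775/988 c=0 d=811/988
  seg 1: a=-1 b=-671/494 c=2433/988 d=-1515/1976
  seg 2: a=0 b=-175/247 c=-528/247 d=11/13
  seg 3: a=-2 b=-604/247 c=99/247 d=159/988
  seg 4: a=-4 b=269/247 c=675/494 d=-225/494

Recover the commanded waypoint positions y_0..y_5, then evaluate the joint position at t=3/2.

y_0=2 y_1=-1 y_2=0 y_3=-2 y_4=-4 y_5=-2
S(3/2) = -18327/15808

y_0 = S_0(0) = a_0 = 2
y_1 = S_1(0) = a_1 = -1
y_2 = S_2(0) = a_2 = 0
y_3 = S_3(0) = a_3 = -2
y_4 = S_4(0) = a_4 = -4
y_5 = S_4(1) = -2
t_q=3/2 is in segment 1 (τ=1/2); S_1(τ)=-18327/15808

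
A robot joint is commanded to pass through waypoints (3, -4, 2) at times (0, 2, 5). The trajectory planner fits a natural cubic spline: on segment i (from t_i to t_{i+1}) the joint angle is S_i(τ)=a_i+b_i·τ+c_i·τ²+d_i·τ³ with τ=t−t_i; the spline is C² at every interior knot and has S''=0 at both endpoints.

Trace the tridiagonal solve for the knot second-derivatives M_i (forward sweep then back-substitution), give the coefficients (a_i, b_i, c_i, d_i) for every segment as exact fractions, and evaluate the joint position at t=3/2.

  seg 0: a=3 b=-23/5 c=0 d=11/40
  seg 1: a=-4 b=-13/10 c=33/20 d=-11/60
S(3/2) = -951/320

Δ: Δ0=-7/2, Δ1=2
row 1: diag=10, rhs=33; c'=3/10, d'=33/10
back: M1=33/10
M: M0=0, M1=33/10, M2=0
seg 0: a=3, c=M0/2=0, d=(M1−M0)/(6·2)=11/40, b=Δ0−h0·(2M0+M1)/6=-23/5
seg 1: a=-4, c=M1/2=33/20, d=(M2−M1)/(6·3)=-11/60, b=Δ1−h1·(2M1+M2)/6=-13/10
t_q=3/2 → seg 0, τ=3/2; S=3+-23/5·τ+0·τ²+11/40·τ³=-951/320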